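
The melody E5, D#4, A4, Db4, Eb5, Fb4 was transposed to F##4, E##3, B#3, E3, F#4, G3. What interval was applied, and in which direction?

From E5 to F##4 is 7 letter names — a seventh of some quality.
F##4 to E5 is 9 semitones, which makes it a diminished seventh; the second version is lower, so the direction is down.
Checking another pair — Fb4 → G3 — gives the same interval.

down a diminished seventh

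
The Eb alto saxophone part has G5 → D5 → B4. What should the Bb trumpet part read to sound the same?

C5 G4 E4

First find concert pitch: the Eb alto saxophone sounds a major sixth below written, so G5 D5 B4 sounds Bb4 F4 D4.
Then write for Bb trumpet: it sounds a major second below written, so the part must be a major second above concert.
Bb4 → C5
F4 → G4
D4 → E4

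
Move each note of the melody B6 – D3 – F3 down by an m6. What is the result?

D#6 F#2 A2

B6 to D#6
D3 to F#2
F3 to A2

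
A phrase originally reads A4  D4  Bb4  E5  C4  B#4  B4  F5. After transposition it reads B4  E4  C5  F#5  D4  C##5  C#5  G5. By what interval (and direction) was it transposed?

up a major second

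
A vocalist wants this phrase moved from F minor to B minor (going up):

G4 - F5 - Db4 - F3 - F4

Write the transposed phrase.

F minor to B minor up is an augmented fourth, so every note moves up by that interval.
G4 gives C#5
F5 gives B5
Db4 gives G4
F3 gives B3
F4 gives B4

C#5 B5 G4 B3 B4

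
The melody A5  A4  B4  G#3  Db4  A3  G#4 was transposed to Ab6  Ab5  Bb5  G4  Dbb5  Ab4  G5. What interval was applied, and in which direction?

Take the first pair: A5 → Ab6. A to A spans 8 letter names, so the interval is some kind of octave.
A5 to Ab6 is 11 semitones, which makes it a diminished octave; the second version is higher, so the direction is up.
Checking another pair — G#4 → G5 — gives the same interval.

up a diminished octave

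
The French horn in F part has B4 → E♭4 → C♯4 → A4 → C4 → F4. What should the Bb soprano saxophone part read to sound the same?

First find concert pitch: the French horn in F sounds a perfect fifth below written, so B4 E♭4 C♯4 A4 C4 F4 sounds E4 Ab3 F#3 D4 F3 Bb3.
Then write for Bb soprano saxophone: it sounds a major second below written, so the part must be a major second above concert.
E4 → F#4
Ab3 → Bb3
F#3 → G#3
D4 → E4
F3 → G3
Bb3 → C4

F#4 Bb3 G#3 E4 G3 C4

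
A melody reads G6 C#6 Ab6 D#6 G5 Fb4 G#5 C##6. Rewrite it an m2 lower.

F#6 B#5 G6 C##6 F#5 Eb4 F##5 B##5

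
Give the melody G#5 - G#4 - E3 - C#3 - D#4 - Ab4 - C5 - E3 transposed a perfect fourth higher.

C#6 C#5 A3 F#3 G#4 Db5 F5 A3

G#5 -> C#6
G#4 -> C#5
E3 -> A3
C#3 -> F#3
D#4 -> G#4
Ab4 -> Db5
C5 -> F5
E3 -> A3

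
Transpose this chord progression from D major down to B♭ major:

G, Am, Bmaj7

D major down to B♭ major is a major third; each chord root moves by that interval while the quality stays the same.
G: root G down a major third → Eb, giving Eb.
Am: root A down a major third → F, giving Fm.
Bmaj7: root B down a major third → G, giving Gmaj7.

Eb Fm Gmaj7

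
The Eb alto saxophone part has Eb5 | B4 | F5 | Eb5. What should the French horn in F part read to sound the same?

Db5 A4 Eb5 Db5

First find concert pitch: the Eb alto saxophone sounds a major sixth below written, so Eb5 B4 F5 Eb5 sounds Gb4 D4 Ab4 Gb4.
Then write for French horn in F: it sounds a perfect fifth below written, so the part must be a perfect fifth above concert.
Gb4 → Db5
D4 → A4
Ab4 → Eb5
Gb4 → Db5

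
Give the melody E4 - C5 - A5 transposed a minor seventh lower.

F#3 D4 B4

E4 gives F#3
C5 gives D4
A5 gives B4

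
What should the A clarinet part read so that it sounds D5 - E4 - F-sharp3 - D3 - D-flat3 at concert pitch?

F5 G4 A3 F3 Fb3

The A clarinet sounds a minor third below written, so the written part must be a minor third above concert — transpose each note up.
D5 → F5
E4 → G4
F#3 → A3
D3 → F3
Db3 → Fb3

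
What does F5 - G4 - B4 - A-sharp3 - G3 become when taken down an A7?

F5 → Gbb4
G4 → Abb3
B4 → Cb4
A#3 → Bb2
G3 → Abb2

Gbb4 Abb3 Cb4 Bb2 Abb2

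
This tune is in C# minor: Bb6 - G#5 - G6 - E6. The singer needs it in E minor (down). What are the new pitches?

Db6 B4 Bb5 G5

From C# down to E is a major sixth; apply that to each pitch.
Bb6 → Db6
G#5 → B4
G6 → Bb5
E6 → G5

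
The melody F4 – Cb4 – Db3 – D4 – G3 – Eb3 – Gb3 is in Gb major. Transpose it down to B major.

From Gb down to B is a diminished sixth; apply that to each pitch.
F4 -> A#3
Cb4 -> E3
Db3 -> F#2
D4 -> F##3
G3 -> B#2
Eb3 -> G#2
Gb3 -> B2

A#3 E3 F#2 F##3 B#2 G#2 B2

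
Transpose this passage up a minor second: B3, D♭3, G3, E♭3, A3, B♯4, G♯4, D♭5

B3 -> C4
Db3 -> Ebb3
G3 -> Ab3
Eb3 -> Fb3
A3 -> Bb3
B#4 -> C#5
G#4 -> A4
Db5 -> Ebb5

C4 Ebb3 Ab3 Fb3 Bb3 C#5 A4 Ebb5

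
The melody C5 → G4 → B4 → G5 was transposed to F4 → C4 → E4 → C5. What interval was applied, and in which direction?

down a perfect fifth

Take the first pair: C5 → F4. C to F spans 5 letter names, so the interval is some kind of fifth.
F4 to C5 is 7 semitones, which makes it a perfect fifth; the second version is lower, so the direction is down.
Checking another pair — G5 → C5 — gives the same interval.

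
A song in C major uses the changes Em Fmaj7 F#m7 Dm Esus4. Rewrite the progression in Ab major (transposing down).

Cm Dbmaj7 Dm7 Bbm Csus4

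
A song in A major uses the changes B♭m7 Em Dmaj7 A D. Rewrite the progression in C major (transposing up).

A major up to C major is a minor third; each chord root moves by that interval while the quality stays the same.
B♭m7: root B♭ up a minor third → Db, giving Dbm7.
Em: root E up a minor third → G, giving Gm.
Dmaj7: root D up a minor third → F, giving Fmaj7.
A: root A up a minor third → C, giving C.
D: root D up a minor third → F, giving F.

Dbm7 Gm Fmaj7 C F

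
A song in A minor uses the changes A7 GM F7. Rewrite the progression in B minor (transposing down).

B7 AM G7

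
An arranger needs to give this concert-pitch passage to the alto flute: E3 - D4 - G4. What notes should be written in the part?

The alto flute sounds a perfect fourth below written, so the written part must be a perfect fourth above concert — transpose each note up.
E3 to A3
D4 to G4
G4 to C5

A3 G4 C5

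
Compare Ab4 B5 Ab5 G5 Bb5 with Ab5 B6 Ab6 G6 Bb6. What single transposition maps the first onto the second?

up a perfect octave

Take the first pair: Ab4 → Ab5. A to A spans 8 letter names, so the interval is some kind of octave.
Ab4 to Ab5 is 12 semitones, which makes it a perfect octave; the second version is higher, so the direction is up.
Checking another pair — Bb5 → Bb6 — gives the same interval.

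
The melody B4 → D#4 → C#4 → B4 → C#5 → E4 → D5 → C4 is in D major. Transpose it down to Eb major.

C4 E3 D3 C4 D4 F3 Eb4 Db3

From D down to Eb is a major seventh; apply that to each pitch.
B4 -> C4
D#4 -> E3
C#4 -> D3
B4 -> C4
C#5 -> D4
E4 -> F3
D5 -> Eb4
C4 -> Db3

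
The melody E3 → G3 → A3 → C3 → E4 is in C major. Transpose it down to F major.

A2 C3 D3 F2 A3

C major to F major down is a perfect fifth, so every note moves down by that interval.
E3 gives A2
G3 gives C3
A3 gives D3
C3 gives F2
E4 gives A3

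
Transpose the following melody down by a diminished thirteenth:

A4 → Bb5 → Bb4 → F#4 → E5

A4 becomes C##3
Bb5 becomes D#4
Bb4 becomes D#3
F#4 becomes A##2
E5 becomes G##3

C##3 D#4 D#3 A##2 G##3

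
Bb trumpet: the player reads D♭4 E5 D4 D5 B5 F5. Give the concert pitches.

Cb4 D5 C4 C5 A5 Eb5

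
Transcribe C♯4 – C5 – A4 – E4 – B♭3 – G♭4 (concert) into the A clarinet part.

E4 Eb5 C5 G4 Db4 Bbb4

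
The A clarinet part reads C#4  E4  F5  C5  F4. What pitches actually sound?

A#3 C#4 D5 A4 D4

The A clarinet sounds a minor third below written, so transpose each written note down a minor third.
C#4 -> A#3
E4 -> C#4
F5 -> D5
C5 -> A4
F4 -> D4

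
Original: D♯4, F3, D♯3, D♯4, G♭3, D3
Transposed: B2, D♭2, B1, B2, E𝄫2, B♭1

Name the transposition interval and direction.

From D#4 to B2 is 10 letter names — a tenth of some quality.
B2 to D#4 is 16 semitones, which makes it a major tenth; the second version is lower, so the direction is down.
Checking another pair — D3 → Bb1 — gives the same interval.

down a major tenth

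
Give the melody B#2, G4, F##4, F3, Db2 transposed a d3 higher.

D3 Bbb4 A4 Abb3 Fbb2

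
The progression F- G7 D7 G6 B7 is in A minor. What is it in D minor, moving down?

Bb- C7 G7 C6 E7

A minor down to D minor is a perfect fifth; each chord root moves by that interval while the quality stays the same.
F-: root F down a perfect fifth → Bb, giving Bb-.
G7: root G down a perfect fifth → C, giving C7.
D7: root D down a perfect fifth → G, giving G7.
G6: root G down a perfect fifth → C, giving C6.
B7: root B down a perfect fifth → E, giving E7.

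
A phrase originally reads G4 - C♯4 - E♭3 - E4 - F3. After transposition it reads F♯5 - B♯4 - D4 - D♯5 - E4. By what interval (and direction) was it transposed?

Take the first pair: G4 → F#5. G to F spans 7 letter names, so the interval is some kind of seventh.
G4 to F#5 is 11 semitones, which makes it a major seventh; the second version is higher, so the direction is up.
Checking another pair — F3 → E4 — gives the same interval.

up a major seventh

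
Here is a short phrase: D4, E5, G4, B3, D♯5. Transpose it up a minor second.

D4 gives Eb4
E5 gives F5
G4 gives Ab4
B3 gives C4
D#5 gives E5

Eb4 F5 Ab4 C4 E5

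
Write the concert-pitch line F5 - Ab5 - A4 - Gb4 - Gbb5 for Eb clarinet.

The Eb clarinet sounds a minor third above written, so the written part must be a minor third below concert — transpose each note down.
F5 → D5
Ab5 → F5
A4 → F#4
Gb4 → Eb4
Gbb5 → Ebb5

D5 F5 F#4 Eb4 Ebb5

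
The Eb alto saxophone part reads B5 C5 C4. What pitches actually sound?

Written C4 on the Eb alto saxophone sounds as Eb3, a major sixth lower; apply that shift to every note.
B5 to D5
C5 to Eb4
C4 to Eb3

D5 Eb4 Eb3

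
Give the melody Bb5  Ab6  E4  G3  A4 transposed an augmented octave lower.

Bb5: an octave down reaches B, and 13 semitones makes it Bbb4.
Ab6 down an augmented octave is Abb5.
E4 down an augmented octave is Eb3.
An augmented octave down from G3 gives Gb2.
A4 down an augmented octave is Ab3.

Bbb4 Abb5 Eb3 Gb2 Ab3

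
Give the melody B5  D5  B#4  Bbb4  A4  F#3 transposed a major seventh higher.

B5 gives A#6
D5 gives C#6
B#4 gives A##5
Bbb4 gives Ab5
A4 gives G#5
F#3 gives E#4

A#6 C#6 A##5 Ab5 G#5 E#4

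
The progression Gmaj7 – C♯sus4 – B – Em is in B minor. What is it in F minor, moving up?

Dbmaj7 Gsus4 F Bbm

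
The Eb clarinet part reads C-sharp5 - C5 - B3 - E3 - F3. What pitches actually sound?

Written C4 on the Eb clarinet sounds as Eb4, a minor third higher; apply that shift to every note.
C#5 to E5
C5 to Eb5
B3 to D4
E3 to G3
F3 to Ab3

E5 Eb5 D4 G3 Ab3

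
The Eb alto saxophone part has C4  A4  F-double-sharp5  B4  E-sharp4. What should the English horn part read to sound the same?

First find concert pitch: the Eb alto saxophone sounds a major sixth below written, so C4 A4 F-double-sharp5 B4 E-sharp4 sounds Eb3 C4 A#4 D4 G#3.
Then write for English horn: it sounds a perfect fifth below written, so the part must be a perfect fifth above concert.
Eb3 → Bb3
C4 → G4
A#4 → E#5
D4 → A4
G#3 → D#4

Bb3 G4 E#5 A4 D#4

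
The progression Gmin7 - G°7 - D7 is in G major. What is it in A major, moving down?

Amin7 A°7 E7

G major down to A major is a minor seventh; each chord root moves by that interval while the quality stays the same.
Gmin7: root G down a minor seventh → A, giving Amin7.
G°7: root G down a minor seventh → A, giving A°7.
D7: root D down a minor seventh → E, giving E7.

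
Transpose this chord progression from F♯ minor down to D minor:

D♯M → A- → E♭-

BM F- Cb-

F♯ minor down to D minor is a major third; each chord root moves by that interval while the quality stays the same.
D♯M: root D♯ down a major third → B, giving BM.
A-: root A down a major third → F, giving F-.
E♭-: root E♭ down a major third → Cb, giving Cb-.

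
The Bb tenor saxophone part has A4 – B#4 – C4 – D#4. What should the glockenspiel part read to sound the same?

G1 A#1 Bb0 C#1

First find concert pitch: the Bb tenor saxophone sounds a major ninth below written, so A4 B#4 C4 D#4 sounds G3 A#3 Bb2 C#3.
Then write for glockenspiel: it sounds a perfect fifteenth above written, so the part must be a perfect fifteenth below concert.
G3 → G1
A#3 → A#1
Bb2 → Bb0
C#3 → C#1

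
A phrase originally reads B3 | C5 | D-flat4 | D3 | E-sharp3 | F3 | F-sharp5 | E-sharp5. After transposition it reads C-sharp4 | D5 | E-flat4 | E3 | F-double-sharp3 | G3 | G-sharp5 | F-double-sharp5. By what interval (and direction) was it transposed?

up a major second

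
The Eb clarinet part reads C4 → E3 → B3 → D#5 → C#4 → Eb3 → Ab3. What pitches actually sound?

Eb4 G3 D4 F#5 E4 Gb3 Cb4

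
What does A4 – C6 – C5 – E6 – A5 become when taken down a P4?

E4 G5 G4 B5 E5

A4 becomes E4
C6 becomes G5
C5 becomes G4
E6 becomes B5
A5 becomes E5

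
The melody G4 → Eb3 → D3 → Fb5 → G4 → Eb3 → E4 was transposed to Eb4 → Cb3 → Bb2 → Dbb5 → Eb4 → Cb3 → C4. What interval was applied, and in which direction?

down a major third

Take the first pair: G4 → Eb4. G to E spans 3 letter names, so the interval is some kind of third.
Eb4 to G4 is 4 semitones, which makes it a major third; the second version is lower, so the direction is down.
Checking another pair — E4 → C4 — gives the same interval.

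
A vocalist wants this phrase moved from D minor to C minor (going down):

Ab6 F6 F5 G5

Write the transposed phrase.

D minor to C minor down is a major second, so every note moves down by that interval.
Ab6 -> Gb6
F6 -> Eb6
F5 -> Eb5
G5 -> F5

Gb6 Eb6 Eb5 F5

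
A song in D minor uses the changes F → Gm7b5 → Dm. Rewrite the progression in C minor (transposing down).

Eb Fm7b5 Cm

D minor down to C minor is a major second; each chord root moves by that interval while the quality stays the same.
F: root F down a major second → Eb, giving Eb.
Gm7b5: root G down a major second → F, giving Fm7b5.
Dm: root D down a major second → C, giving Cm.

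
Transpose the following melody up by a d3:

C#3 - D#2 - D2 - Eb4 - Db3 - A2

Eb3 F2 Fb2 Gbb4 Fbb3 Cb3

C#3 up a diminished third is Eb3.
D#2 up a diminished third is F2.
A diminished third up from D2 gives Fb2.
Eb4 up a diminished third is Gbb4.
Db3 up a diminished third is Fbb3.
A2 up a diminished third is Cb3.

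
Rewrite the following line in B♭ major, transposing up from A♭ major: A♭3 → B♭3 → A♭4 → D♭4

A♭ major to B♭ major up is a major second, so every note moves up by that interval.
Ab3 becomes Bb3
Bb3 becomes C4
Ab4 becomes Bb4
Db4 becomes Eb4

Bb3 C4 Bb4 Eb4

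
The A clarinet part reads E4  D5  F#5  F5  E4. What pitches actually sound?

C#4 B4 D#5 D5 C#4

Written C4 on the A clarinet sounds as A3, a minor third lower; apply that shift to every note.
E4 -> C#4
D5 -> B4
F#5 -> D#5
F5 -> D5
E4 -> C#4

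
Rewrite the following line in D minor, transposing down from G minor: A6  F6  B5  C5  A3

E6 C6 F#5 G4 E3

From G down to D is a perfect fourth; apply that to each pitch.
A6 → E6
F6 → C6
B5 → F#5
C5 → G4
A3 → E3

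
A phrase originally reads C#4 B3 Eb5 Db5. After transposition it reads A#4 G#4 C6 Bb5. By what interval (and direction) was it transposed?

From C#4 to A#4 is 6 letter names — a sixth of some quality.
C#4 to A#4 is 9 semitones, which makes it a major sixth; the second version is higher, so the direction is up.
Checking another pair — Db5 → Bb5 — gives the same interval.

up a major sixth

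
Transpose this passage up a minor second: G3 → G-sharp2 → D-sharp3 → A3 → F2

G3: a second up reaches A, and 1 semitone makes it Ab3.
G#2 up a minor second is A2.
D#3: a second up reaches E, and 1 semitone makes it E3.
A3: a second up reaches B, and 1 semitone makes it Bb3.
F2 up a minor second is Gb2.

Ab3 A2 E3 Bb3 Gb2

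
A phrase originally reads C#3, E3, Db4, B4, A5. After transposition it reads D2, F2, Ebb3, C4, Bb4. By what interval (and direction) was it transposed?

down a major seventh

Take the first pair: C#3 → D2. C to D spans 7 letter names, so the interval is some kind of seventh.
D2 to C#3 is 11 semitones, which makes it a major seventh; the second version is lower, so the direction is down.
Checking another pair — A5 → Bb4 — gives the same interval.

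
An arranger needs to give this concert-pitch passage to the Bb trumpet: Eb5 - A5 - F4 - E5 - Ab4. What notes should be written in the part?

Written C4 sounds as Bb3 on the Bb trumpet, so concert pitches are written a major second up.
Eb5 becomes F5
A5 becomes B5
F4 becomes G4
E5 becomes F#5
Ab4 becomes Bb4

F5 B5 G4 F#5 Bb4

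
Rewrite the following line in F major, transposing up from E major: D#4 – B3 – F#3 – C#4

E major to F major up is a minor second, so every note moves up by that interval.
D#4 to E4
B3 to C4
F#3 to G3
C#4 to D4

E4 C4 G3 D4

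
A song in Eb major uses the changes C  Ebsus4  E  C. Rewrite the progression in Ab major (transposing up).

Eb major up to Ab major is a perfect fourth; each chord root moves by that interval while the quality stays the same.
C: root C up a perfect fourth → F, giving F.
Ebsus4: root Eb up a perfect fourth → Ab, giving Absus4.
E: root E up a perfect fourth → A, giving A.
C: root C up a perfect fourth → F, giving F.

F Absus4 A F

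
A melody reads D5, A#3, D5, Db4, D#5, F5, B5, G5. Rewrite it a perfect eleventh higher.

G6 D#5 G6 Gb5 G#6 Bb6 E7 C7

D5 -> G6
A#3 -> D#5
D5 -> G6
Db4 -> Gb5
D#5 -> G#6
F5 -> Bb6
B5 -> E7
G5 -> C7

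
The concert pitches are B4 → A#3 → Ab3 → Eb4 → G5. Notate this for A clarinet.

D5 C#4 Cb4 Gb4 Bb5

The A clarinet sounds a minor third below written, so the written part must be a minor third above concert — transpose each note up.
B4 gives D5
A#3 gives C#4
Ab3 gives Cb4
Eb4 gives Gb4
G5 gives Bb5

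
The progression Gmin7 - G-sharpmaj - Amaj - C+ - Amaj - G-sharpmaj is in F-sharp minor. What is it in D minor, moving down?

F-sharp minor down to D minor is a major third; each chord root moves by that interval while the quality stays the same.
Gmin7: root G down a major third → Eb, giving Ebmin7.
G-sharpmaj: root G-sharp down a major third → E, giving Emaj.
Amaj: root A down a major third → F, giving Fmaj.
C+: root C down a major third → Ab, giving Ab+.
Amaj: root A down a major third → F, giving Fmaj.
G-sharpmaj: root G-sharp down a major third → E, giving Emaj.

Ebmin7 Emaj Fmaj Ab+ Fmaj Emaj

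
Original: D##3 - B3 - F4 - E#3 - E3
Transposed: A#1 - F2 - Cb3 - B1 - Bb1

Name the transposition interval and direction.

down an augmented eleventh

From D##3 to A#1 is 11 letter names — an eleventh of some quality.
A#1 to D##3 is 18 semitones, which makes it an augmented eleventh; the second version is lower, so the direction is down.
Checking another pair — E3 → Bb1 — gives the same interval.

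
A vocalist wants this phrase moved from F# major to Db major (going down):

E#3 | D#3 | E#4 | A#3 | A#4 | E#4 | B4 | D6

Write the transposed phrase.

F# major to Db major down is an augmented third, so every note moves down by that interval.
E#3 gives C3
D#3 gives Bb2
E#4 gives C4
A#3 gives F3
A#4 gives F4
E#4 gives C4
B4 gives Gb4
D6 gives Bbb5

C3 Bb2 C4 F3 F4 C4 Gb4 Bbb5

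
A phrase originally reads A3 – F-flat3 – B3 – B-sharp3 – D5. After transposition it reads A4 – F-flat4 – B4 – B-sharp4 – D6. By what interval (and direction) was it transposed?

up a perfect octave

Take the first pair: A3 → A4. A to A spans 8 letter names, so the interval is some kind of octave.
A3 to A4 is 12 semitones, which makes it a perfect octave; the second version is higher, so the direction is up.
Checking another pair — D5 → D6 — gives the same interval.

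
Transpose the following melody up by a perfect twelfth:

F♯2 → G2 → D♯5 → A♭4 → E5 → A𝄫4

F#2 to C#4
G2 to D4
D#5 to A#6
Ab4 to Eb6
E5 to B6
Abb4 to Ebb6

C#4 D4 A#6 Eb6 B6 Ebb6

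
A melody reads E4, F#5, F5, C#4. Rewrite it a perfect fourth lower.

B3 C#5 C5 G#3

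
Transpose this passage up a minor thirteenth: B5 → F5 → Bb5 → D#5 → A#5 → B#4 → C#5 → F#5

B5 gives G7
F5 gives Db7
Bb5 gives Gb7
D#5 gives B6
A#5 gives F#7
B#4 gives G#6
C#5 gives A6
F#5 gives D7

G7 Db7 Gb7 B6 F#7 G#6 A6 D7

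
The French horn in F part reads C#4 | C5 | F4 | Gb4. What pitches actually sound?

F#3 F4 Bb3 Cb4

The French horn in F sounds a perfect fifth below written, so transpose each written note down a perfect fifth.
C#4 becomes F#3
C5 becomes F4
F4 becomes Bb3
Gb4 becomes Cb4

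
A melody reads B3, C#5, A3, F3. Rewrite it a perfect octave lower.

B2 C#4 A2 F2

B3 down a perfect octave is B2.
C#5: an octave down reaches C, and 12 semitones makes it C#4.
A perfect octave down from A3 gives A2.
F3: an octave down reaches F, and 12 semitones makes it F2.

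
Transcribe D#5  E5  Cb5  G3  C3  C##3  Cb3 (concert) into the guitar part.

D#6 E6 Cb6 G4 C4 C##4 Cb4

The guitar sounds a perfect octave below written, so the written part must be a perfect octave above concert — transpose each note up.
D#5 -> D#6
E5 -> E6
Cb5 -> Cb6
G3 -> G4
C3 -> C4
C##3 -> C##4
Cb3 -> Cb4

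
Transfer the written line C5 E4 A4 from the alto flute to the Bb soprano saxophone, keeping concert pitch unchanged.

A4 C#4 F#4

First find concert pitch: the alto flute sounds a perfect fourth below written, so C5 E4 A4 sounds G4 B3 E4.
Then write for Bb soprano saxophone: it sounds a major second below written, so the part must be a major second above concert.
G4 → A4
B3 → C#4
E4 → F#4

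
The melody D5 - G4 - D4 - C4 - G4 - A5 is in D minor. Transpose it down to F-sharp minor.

F#4 B3 F#3 E3 B3 C#5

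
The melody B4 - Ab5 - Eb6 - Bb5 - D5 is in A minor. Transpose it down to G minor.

A4 Gb5 Db6 Ab5 C5

From A down to G is a major second; apply that to each pitch.
B4 -> A4
Ab5 -> Gb5
Eb6 -> Db6
Bb5 -> Ab5
D5 -> C5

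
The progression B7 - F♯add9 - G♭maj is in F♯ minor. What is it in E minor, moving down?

F♯ minor down to E minor is a major second; each chord root moves by that interval while the quality stays the same.
B7: root B down a major second → A, giving A7.
F♯add9: root F♯ down a major second → E, giving Eadd9.
G♭maj: root G♭ down a major second → Fb, giving Fbmaj.

A7 Eadd9 Fbmaj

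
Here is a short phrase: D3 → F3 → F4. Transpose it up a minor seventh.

C4 Eb4 Eb5

D3 to C4
F3 to Eb4
F4 to Eb5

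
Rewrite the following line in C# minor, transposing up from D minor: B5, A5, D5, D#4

A#6 G#6 C#6 C##5

From D up to C# is a major seventh; apply that to each pitch.
B5 to A#6
A5 to G#6
D5 to C#6
D#4 to C##5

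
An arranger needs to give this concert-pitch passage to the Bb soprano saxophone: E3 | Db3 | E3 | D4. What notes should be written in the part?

F#3 Eb3 F#3 E4

The Bb soprano saxophone sounds a major second below written, so the written part must be a major second above concert — transpose each note up.
E3 to F#3
Db3 to Eb3
E3 to F#3
D4 to E4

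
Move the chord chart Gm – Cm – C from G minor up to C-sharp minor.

G minor up to C-sharp minor is an augmented fourth; each chord root moves by that interval while the quality stays the same.
Gm: root G up an augmented fourth → C#, giving C#m.
Cm: root C up an augmented fourth → F#, giving F#m.
C: root C up an augmented fourth → F#, giving F#.

C#m F#m F#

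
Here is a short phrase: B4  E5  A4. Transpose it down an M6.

D4 G4 C4

B4 down a major sixth is D4.
A major sixth down from E5 gives G4.
A major sixth down from A4 gives C4.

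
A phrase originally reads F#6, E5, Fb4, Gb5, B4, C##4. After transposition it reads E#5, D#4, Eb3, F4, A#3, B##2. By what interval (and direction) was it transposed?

down a minor ninth

From F#6 to E#5 is 9 letter names — a ninth of some quality.
E#5 to F#6 is 13 semitones, which makes it a minor ninth; the second version is lower, so the direction is down.
Checking another pair — C##4 → B##2 — gives the same interval.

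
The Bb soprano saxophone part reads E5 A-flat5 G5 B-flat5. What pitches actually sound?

D5 Gb5 F5 Ab5

The Bb soprano saxophone sounds a major second below written, so transpose each written note down a major second.
E5 → D5
Ab5 → Gb5
G5 → F5
Bb5 → Ab5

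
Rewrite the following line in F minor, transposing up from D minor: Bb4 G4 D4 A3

Db5 Bb4 F4 C4

From D up to F is a minor third; apply that to each pitch.
Bb4 gives Db5
G4 gives Bb4
D4 gives F4
A3 gives C4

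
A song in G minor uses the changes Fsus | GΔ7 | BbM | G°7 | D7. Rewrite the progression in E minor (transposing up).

G minor up to E minor is a major sixth; each chord root moves by that interval while the quality stays the same.
Fsus: root F up a major sixth → D, giving Dsus.
GΔ7: root G up a major sixth → E, giving EΔ7.
BbM: root Bb up a major sixth → G, giving GM.
G°7: root G up a major sixth → E, giving E°7.
D7: root D up a major sixth → B, giving B7.

Dsus EΔ7 GM E°7 B7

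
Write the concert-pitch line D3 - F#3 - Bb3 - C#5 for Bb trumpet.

The Bb trumpet sounds a major second below written, so the written part must be a major second above concert — transpose each note up.
D3 becomes E3
F#3 becomes G#3
Bb3 becomes C4
C#5 becomes D#5

E3 G#3 C4 D#5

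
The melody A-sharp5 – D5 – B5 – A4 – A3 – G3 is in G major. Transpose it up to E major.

F##6 B5 G#6 F#5 F#4 E4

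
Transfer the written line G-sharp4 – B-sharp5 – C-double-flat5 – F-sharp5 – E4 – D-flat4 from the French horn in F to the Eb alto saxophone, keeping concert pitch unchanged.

First find concert pitch: the French horn in F sounds a perfect fifth below written, so G-sharp4 B-sharp5 C-double-flat5 F-sharp5 E4 D-flat4 sounds C#4 E#5 Fbb4 B4 A3 Gb3.
Then write for Eb alto saxophone: it sounds a major sixth below written, so the part must be a major sixth above concert.
C#4 → A#4
E#5 → C##6
Fbb4 → Dbb5
B4 → G#5
A3 → F#4
Gb3 → Eb4

A#4 C##6 Dbb5 G#5 F#4 Eb4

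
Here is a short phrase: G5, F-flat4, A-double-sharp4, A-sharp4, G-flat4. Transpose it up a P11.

A perfect eleventh up from G5 gives C7.
Fb4: an eleventh up reaches B, and 17 semitones makes it Bbb5.
A perfect eleventh up from A##4 gives D##6.
A#4: an eleventh up reaches D, and 17 semitones makes it D#6.
A perfect eleventh up from Gb4 gives Cb6.

C7 Bbb5 D##6 D#6 Cb6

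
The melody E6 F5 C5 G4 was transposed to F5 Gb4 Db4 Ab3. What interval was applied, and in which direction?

down a major seventh

Take the first pair: E6 → F5. E to F spans 7 letter names, so the interval is some kind of seventh.
F5 to E6 is 11 semitones, which makes it a major seventh; the second version is lower, so the direction is down.
Checking another pair — G4 → Ab3 — gives the same interval.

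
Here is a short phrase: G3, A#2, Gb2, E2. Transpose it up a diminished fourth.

G3 -> Cb4
A#2 -> D3
Gb2 -> Cbb3
E2 -> Ab2

Cb4 D3 Cbb3 Ab2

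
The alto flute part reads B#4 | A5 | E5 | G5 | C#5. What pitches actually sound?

The alto flute sounds a perfect fourth below written, so transpose each written note down a perfect fourth.
B#4 to F##4
A5 to E5
E5 to B4
G5 to D5
C#5 to G#4

F##4 E5 B4 D5 G#4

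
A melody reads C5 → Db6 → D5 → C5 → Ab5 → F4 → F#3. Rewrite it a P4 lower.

G4 Ab5 A4 G4 Eb5 C4 C#3

A perfect fourth down from C5 gives G4.
Db6: a fourth down reaches A, and 5 semitones makes it Ab5.
D5 down a perfect fourth is A4.
C5: a fourth down reaches G, and 5 semitones makes it G4.
A perfect fourth down from Ab5 gives Eb5.
A perfect fourth down from F4 gives C4.
F#3 down a perfect fourth is C#3.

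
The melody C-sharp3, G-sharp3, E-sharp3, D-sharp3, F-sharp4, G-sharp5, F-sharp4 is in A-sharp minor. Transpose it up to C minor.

Eb3 Bb3 G3 F3 Ab4 Bb5 Ab4

From A-sharp up to C is a diminished third; apply that to each pitch.
C#3 → Eb3
G#3 → Bb3
E#3 → G3
D#3 → F3
F#4 → Ab4
G#5 → Bb5
F#4 → Ab4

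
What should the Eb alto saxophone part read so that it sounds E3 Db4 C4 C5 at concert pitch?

C#4 Bb4 A4 A5

Written C4 sounds as Eb3 on the Eb alto saxophone, so concert pitches are written a major sixth up.
E3 gives C#4
Db4 gives Bb4
C4 gives A4
C5 gives A5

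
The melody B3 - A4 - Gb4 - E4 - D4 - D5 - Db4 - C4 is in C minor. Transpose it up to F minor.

E4 D5 Cb5 A4 G4 G5 Gb4 F4

C minor to F minor up is a perfect fourth, so every note moves up by that interval.
B3 → E4
A4 → D5
Gb4 → Cb5
E4 → A4
D4 → G4
D5 → G5
Db4 → Gb4
C4 → F4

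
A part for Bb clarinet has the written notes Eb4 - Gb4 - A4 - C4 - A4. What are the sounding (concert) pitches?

Db4 Fb4 G4 Bb3 G4

The Bb clarinet sounds a major second below written, so transpose each written note down a major second.
Eb4 to Db4
Gb4 to Fb4
A4 to G4
C4 to Bb3
A4 to G4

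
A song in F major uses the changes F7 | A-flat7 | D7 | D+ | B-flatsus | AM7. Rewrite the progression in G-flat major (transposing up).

Gb7 Bbb7 Eb7 Eb+ Cbsus BbM7

F major up to G-flat major is a minor second; each chord root moves by that interval while the quality stays the same.
F7: root F up a minor second → Gb, giving Gb7.
A-flat7: root A-flat up a minor second → Bbb, giving Bbb7.
D7: root D up a minor second → Eb, giving Eb7.
D+: root D up a minor second → Eb, giving Eb+.
B-flatsus: root B-flat up a minor second → Cb, giving Cbsus.
AM7: root A up a minor second → Bb, giving BbM7.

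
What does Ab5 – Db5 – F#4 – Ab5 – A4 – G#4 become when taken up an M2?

Bb5 Eb5 G#4 Bb5 B4 A#4

A major second up from Ab5 gives Bb5.
Db5: a second up reaches E, and 2 semitones makes it Eb5.
F#4 up a major second is G#4.
A major second up from Ab5 gives Bb5.
A major second up from A4 gives B4.
A major second up from G#4 gives A#4.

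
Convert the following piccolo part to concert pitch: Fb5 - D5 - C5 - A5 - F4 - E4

Fb6 D6 C6 A6 F5 E5

The piccolo sounds a perfect octave above written, so transpose each written note up a perfect octave.
Fb5 gives Fb6
D5 gives D6
C5 gives C6
A5 gives A6
F4 gives F5
E4 gives E5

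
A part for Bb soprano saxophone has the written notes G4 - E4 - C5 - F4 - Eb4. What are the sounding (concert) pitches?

The Bb soprano saxophone sounds a major second below written, so transpose each written note down a major second.
G4 → F4
E4 → D4
C5 → Bb4
F4 → Eb4
Eb4 → Db4

F4 D4 Bb4 Eb4 Db4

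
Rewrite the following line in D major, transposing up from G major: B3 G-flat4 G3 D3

F#4 Db5 D4 A3

G major to D major up is a perfect fifth, so every note moves up by that interval.
B3 gives F#4
Gb4 gives Db5
G3 gives D4
D3 gives A3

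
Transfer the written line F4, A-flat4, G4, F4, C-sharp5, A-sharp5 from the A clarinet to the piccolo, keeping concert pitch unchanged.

D3 F3 E3 D3 A#3 F##4

First find concert pitch: the A clarinet sounds a minor third below written, so F4 A-flat4 G4 F4 C-sharp5 A-sharp5 sounds D4 F4 E4 D4 A#4 F##5.
Then write for piccolo: it sounds a perfect octave above written, so the part must be a perfect octave below concert.
D4 → D3
F4 → F3
E4 → E3
D4 → D3
A#4 → A#3
F##5 → F##4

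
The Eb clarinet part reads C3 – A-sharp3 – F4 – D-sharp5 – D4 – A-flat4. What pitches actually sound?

Eb3 C#4 Ab4 F#5 F4 Cb5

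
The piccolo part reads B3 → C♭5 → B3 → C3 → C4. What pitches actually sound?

The piccolo sounds a perfect octave above written, so transpose each written note up a perfect octave.
B3 gives B4
Cb5 gives Cb6
B3 gives B4
C3 gives C4
C4 gives C5

B4 Cb6 B4 C4 C5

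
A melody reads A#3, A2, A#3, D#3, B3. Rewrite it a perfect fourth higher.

D#4 D3 D#4 G#3 E4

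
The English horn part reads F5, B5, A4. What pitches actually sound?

Bb4 E5 D4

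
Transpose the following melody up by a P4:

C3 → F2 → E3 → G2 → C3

F3 Bb2 A3 C3 F3

C3: a fourth up reaches F, and 5 semitones makes it F3.
F2 up a perfect fourth is Bb2.
E3: a fourth up reaches A, and 5 semitones makes it A3.
A perfect fourth up from G2 gives C3.
C3: a fourth up reaches F, and 5 semitones makes it F3.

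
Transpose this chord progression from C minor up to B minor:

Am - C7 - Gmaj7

C minor up to B minor is a major seventh; each chord root moves by that interval while the quality stays the same.
Am: root A up a major seventh → G#, giving G#m.
C7: root C up a major seventh → B, giving B7.
Gmaj7: root G up a major seventh → F#, giving F#maj7.

G#m B7 F#maj7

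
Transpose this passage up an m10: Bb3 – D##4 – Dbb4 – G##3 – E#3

Db5 F##5 Fbb5 B#4 G#4

Bb3 up a minor tenth is Db5.
A minor tenth up from D##4 gives F##5.
Dbb4 up a minor tenth is Fbb5.
G##3 up a minor tenth is B#4.
E#3 up a minor tenth is G#4.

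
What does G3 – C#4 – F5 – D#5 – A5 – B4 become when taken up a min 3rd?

G3: a third up reaches B, and 3 semitones makes it Bb3.
C#4 up a minor third is E4.
F5: a third up reaches A, and 3 semitones makes it Ab5.
D#5: a third up reaches F, and 3 semitones makes it F#5.
A5 up a minor third is C6.
B4 up a minor third is D5.

Bb3 E4 Ab5 F#5 C6 D5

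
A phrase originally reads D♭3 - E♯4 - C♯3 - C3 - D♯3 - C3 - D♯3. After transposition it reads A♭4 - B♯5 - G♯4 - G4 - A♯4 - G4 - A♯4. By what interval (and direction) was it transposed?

From Db3 to Ab4 is 12 letter names — a twelfth of some quality.
Db3 to Ab4 is 19 semitones, which makes it a perfect twelfth; the second version is higher, so the direction is up.
Checking another pair — D#3 → A#4 — gives the same interval.

up a perfect twelfth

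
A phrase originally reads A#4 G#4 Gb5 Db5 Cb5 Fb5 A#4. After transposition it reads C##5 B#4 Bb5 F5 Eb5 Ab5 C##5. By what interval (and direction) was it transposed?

up a major third

From A#4 to C##5 is 3 letter names — a third of some quality.
A#4 to C##5 is 4 semitones, which makes it a major third; the second version is higher, so the direction is up.
Checking another pair — A#4 → C##5 — gives the same interval.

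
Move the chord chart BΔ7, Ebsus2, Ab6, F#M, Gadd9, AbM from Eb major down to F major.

C#Δ7 Fsus2 Bb6 G#M Aadd9 BbM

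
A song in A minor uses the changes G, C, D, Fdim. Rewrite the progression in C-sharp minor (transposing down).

B E F# Adim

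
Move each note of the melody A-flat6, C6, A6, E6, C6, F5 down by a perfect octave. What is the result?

Ab5 C5 A5 E5 C5 F4

Ab6 -> Ab5
C6 -> C5
A6 -> A5
E6 -> E5
C6 -> C5
F5 -> F4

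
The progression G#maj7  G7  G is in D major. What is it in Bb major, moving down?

D major down to Bb major is a major third; each chord root moves by that interval while the quality stays the same.
G#maj7: root G# down a major third → E, giving Emaj7.
G7: root G down a major third → Eb, giving Eb7.
G: root G down a major third → Eb, giving Eb.

Emaj7 Eb7 Eb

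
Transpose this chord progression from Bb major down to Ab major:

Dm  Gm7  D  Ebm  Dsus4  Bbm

Cm Fm7 C Dbm Csus4 Abm

Bb major down to Ab major is a major second; each chord root moves by that interval while the quality stays the same.
Dm: root D down a major second → C, giving Cm.
Gm7: root G down a major second → F, giving Fm7.
D: root D down a major second → C, giving C.
Ebm: root Eb down a major second → Db, giving Dbm.
Dsus4: root D down a major second → C, giving Csus4.
Bbm: root Bb down a major second → Ab, giving Abm.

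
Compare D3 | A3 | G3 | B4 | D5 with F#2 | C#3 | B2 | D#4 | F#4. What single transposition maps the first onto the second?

From D3 to F#2 is 6 letter names — a sixth of some quality.
F#2 to D3 is 8 semitones, which makes it a minor sixth; the second version is lower, so the direction is down.
Checking another pair — D5 → F#4 — gives the same interval.

down a minor sixth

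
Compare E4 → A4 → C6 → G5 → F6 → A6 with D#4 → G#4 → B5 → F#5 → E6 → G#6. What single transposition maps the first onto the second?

From E4 to D#4 is 2 letter names — a second of some quality.
D#4 to E4 is 1 semitone, which makes it a minor second; the second version is lower, so the direction is down.
Checking another pair — A6 → G#6 — gives the same interval.

down a minor second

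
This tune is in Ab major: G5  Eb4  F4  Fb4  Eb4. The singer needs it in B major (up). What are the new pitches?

A#5 F#4 G#4 G4 F#4

From Ab up to B is an augmented second; apply that to each pitch.
G5 to A#5
Eb4 to F#4
F4 to G#4
Fb4 to G4
Eb4 to F#4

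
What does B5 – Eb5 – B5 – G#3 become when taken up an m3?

D6 Gb5 D6 B3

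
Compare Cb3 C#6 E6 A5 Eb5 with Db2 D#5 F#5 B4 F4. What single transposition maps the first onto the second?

From Cb3 to Db2 is 7 letter names — a seventh of some quality.
Db2 to Cb3 is 10 semitones, which makes it a minor seventh; the second version is lower, so the direction is down.
Checking another pair — Eb5 → F4 — gives the same interval.

down a minor seventh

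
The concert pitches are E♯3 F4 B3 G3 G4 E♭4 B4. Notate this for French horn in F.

B#3 C5 F#4 D4 D5 Bb4 F#5

Written C4 sounds as F3 on the French horn in F, so concert pitches are written a perfect fifth up.
E#3 to B#3
F4 to C5
B3 to F#4
G3 to D4
G4 to D5
Eb4 to Bb4
B4 to F#5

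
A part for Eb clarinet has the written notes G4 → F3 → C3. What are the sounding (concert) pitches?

Bb4 Ab3 Eb3

Written C4 on the Eb clarinet sounds as Eb4, a minor third higher; apply that shift to every note.
G4 becomes Bb4
F3 becomes Ab3
C3 becomes Eb3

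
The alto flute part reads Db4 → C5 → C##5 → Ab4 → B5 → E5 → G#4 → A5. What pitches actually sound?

Ab3 G4 G##4 Eb4 F#5 B4 D#4 E5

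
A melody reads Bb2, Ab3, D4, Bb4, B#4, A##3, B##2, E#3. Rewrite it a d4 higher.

Bb2: a fourth up reaches E, and 4 semitones makes it Ebb3.
Ab3: a fourth up reaches D, and 4 semitones makes it Dbb4.
A diminished fourth up from D4 gives Gb4.
Bb4 up a diminished fourth is Ebb5.
B#4 up a diminished fourth is E5.
A diminished fourth up from A##3 gives D#4.
A diminished fourth up from B##2 gives E#3.
E#3 up a diminished fourth is A3.

Ebb3 Dbb4 Gb4 Ebb5 E5 D#4 E#3 A3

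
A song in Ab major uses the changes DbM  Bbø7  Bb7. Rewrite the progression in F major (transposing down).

BbM Gø7 G7

Ab major down to F major is a minor third; each chord root moves by that interval while the quality stays the same.
DbM: root Db down a minor third → Bb, giving BbM.
Bbø7: root Bb down a minor third → G, giving Gø7.
Bb7: root Bb down a minor third → G, giving G7.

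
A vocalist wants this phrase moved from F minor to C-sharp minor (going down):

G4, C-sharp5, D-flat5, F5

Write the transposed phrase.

D#4 G##4 A4 C#5

F minor to C-sharp minor down is a diminished fourth, so every note moves down by that interval.
G4 to D#4
C#5 to G##4
Db5 to A4
F5 to C#5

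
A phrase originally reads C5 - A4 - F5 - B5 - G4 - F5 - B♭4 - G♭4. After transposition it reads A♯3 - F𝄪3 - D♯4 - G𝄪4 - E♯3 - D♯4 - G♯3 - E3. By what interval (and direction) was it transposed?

From C5 to A#3 is 10 letter names — a tenth of some quality.
A#3 to C5 is 14 semitones, which makes it a diminished tenth; the second version is lower, so the direction is down.
Checking another pair — Gb4 → E3 — gives the same interval.

down a diminished tenth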